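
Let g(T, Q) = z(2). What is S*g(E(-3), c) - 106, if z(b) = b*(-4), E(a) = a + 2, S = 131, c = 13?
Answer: -1154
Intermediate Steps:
E(a) = 2 + a
z(b) = -4*b
g(T, Q) = -8 (g(T, Q) = -4*2 = -8)
S*g(E(-3), c) - 106 = 131*(-8) - 106 = -1048 - 106 = -1154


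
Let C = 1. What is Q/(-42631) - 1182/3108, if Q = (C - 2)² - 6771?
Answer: -4891447/22082858 ≈ -0.22150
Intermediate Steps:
Q = -6770 (Q = (1 - 2)² - 6771 = (-1)² - 6771 = 1 - 6771 = -6770)
Q/(-42631) - 1182/3108 = -6770/(-42631) - 1182/3108 = -6770*(-1/42631) - 1182*1/3108 = 6770/42631 - 197/518 = -4891447/22082858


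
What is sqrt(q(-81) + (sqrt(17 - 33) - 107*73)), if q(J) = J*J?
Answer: sqrt(-1250 + 4*I) ≈ 0.0566 + 35.355*I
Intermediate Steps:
q(J) = J**2
sqrt(q(-81) + (sqrt(17 - 33) - 107*73)) = sqrt((-81)**2 + (sqrt(17 - 33) - 107*73)) = sqrt(6561 + (sqrt(-16) - 7811)) = sqrt(6561 + (4*I - 7811)) = sqrt(6561 + (-7811 + 4*I)) = sqrt(-1250 + 4*I)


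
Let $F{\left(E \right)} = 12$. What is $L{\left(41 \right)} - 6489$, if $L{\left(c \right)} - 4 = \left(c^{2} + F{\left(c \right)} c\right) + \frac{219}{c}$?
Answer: $- \frac{176573}{41} \approx -4306.7$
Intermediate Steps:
$L{\left(c \right)} = 4 + c^{2} + 12 c + \frac{219}{c}$ ($L{\left(c \right)} = 4 + \left(\left(c^{2} + 12 c\right) + \frac{219}{c}\right) = 4 + \left(c^{2} + 12 c + \frac{219}{c}\right) = 4 + c^{2} + 12 c + \frac{219}{c}$)
$L{\left(41 \right)} - 6489 = \left(4 + 41^{2} + 12 \cdot 41 + \frac{219}{41}\right) - 6489 = \left(4 + 1681 + 492 + 219 \cdot \frac{1}{41}\right) - 6489 = \left(4 + 1681 + 492 + \frac{219}{41}\right) - 6489 = \frac{89476}{41} - 6489 = - \frac{176573}{41}$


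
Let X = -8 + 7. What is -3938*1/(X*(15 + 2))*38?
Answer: 149644/17 ≈ 8802.6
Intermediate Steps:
X = -1
-3938*1/(X*(15 + 2))*38 = -3938*(-1/(15 + 2))*38 = -3938/((-1*17))*38 = -3938/(-17)*38 = -3938*(-1/17)*38 = (3938/17)*38 = 149644/17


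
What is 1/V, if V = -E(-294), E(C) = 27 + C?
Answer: 1/267 ≈ 0.0037453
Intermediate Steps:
V = 267 (V = -(27 - 294) = -1*(-267) = 267)
1/V = 1/267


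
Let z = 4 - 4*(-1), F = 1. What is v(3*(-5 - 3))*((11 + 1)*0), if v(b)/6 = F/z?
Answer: 0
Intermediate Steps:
z = 8 (z = 4 + 4 = 8)
v(b) = ¾ (v(b) = 6*(1/8) = 6*(1*(⅛)) = 6*(⅛) = ¾)
v(3*(-5 - 3))*((11 + 1)*0) = 3*((11 + 1)*0)/4 = 3*(12*0)/4 = (¾)*0 = 0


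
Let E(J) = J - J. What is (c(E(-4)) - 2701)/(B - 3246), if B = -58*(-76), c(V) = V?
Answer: -2701/1162 ≈ -2.3244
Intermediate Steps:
E(J) = 0
B = 4408
(c(E(-4)) - 2701)/(B - 3246) = (0 - 2701)/(4408 - 3246) = -2701/1162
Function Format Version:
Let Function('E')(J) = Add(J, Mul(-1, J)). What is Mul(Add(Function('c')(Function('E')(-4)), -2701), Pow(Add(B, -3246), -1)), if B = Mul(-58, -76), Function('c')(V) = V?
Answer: Rational(-2701, 1162) ≈ -2.3244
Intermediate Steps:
Function('E')(J) = 0
B = 4408
Mul(Add(Function('c')(Function('E')(-4)), -2701), Pow(Add(B, -3246), -1)) = Mul(Add(0, -2701), Pow(Add(4408, -3246), -1)) = Mul(-2701, Pow(1162, -1)) = Mul(-2701, Rational(1, 1162)) = Rational(-2701, 1162)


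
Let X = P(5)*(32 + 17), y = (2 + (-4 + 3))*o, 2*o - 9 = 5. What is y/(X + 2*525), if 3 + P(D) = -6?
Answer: 1/87 ≈ 0.011494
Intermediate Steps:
o = 7 (o = 9/2 + (½)*5 = 9/2 + 5/2 = 7)
P(D) = -9 (P(D) = -3 - 6 = -9)
y = 7 (y = (2 + (-4 + 3))*7 = (2 - 1)*7 = 1*7 = 7)
X = -441 (X = -9*(32 + 17) = -9*49 = -441)
y/(X + 2*525) = 7/(-441 + 2*525) = 7/(-441 + 1050) = 7/609 = (1/609)*7 = 1/87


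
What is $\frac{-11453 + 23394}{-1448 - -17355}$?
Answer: $\frac{11941}{15907} \approx 0.75068$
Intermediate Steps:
$\frac{-11453 + 23394}{-1448 - -17355} = \frac{11941}{-1448 + \left(-5653 + 23008\right)} = \frac{11941}{-1448 + 17355} = \frac{11941}{15907}$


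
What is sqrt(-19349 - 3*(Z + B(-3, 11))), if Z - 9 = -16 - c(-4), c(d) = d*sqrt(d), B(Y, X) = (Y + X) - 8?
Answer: 2*sqrt(-4832 - 6*I) ≈ 0.086315 - 139.03*I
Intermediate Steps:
B(Y, X) = -8 + X + Y (B(Y, X) = (X + Y) - 8 = -8 + X + Y)
c(d) = d**(3/2)
Z = -7 + 8*I (Z = 9 + (-16 - (-4)**(3/2)) = 9 + (-16 - (-8)*I) = 9 + (-16 + 8*I) = -7 + 8*I ≈ -7.0 + 8.0*I)
sqrt(-19349 - 3*(Z + B(-3, 11))) = sqrt(-19349 - 3*((-7 + 8*I) + (-8 + 11 - 3))) = sqrt(-19349 - 3*((-7 + 8*I) + 0)) = sqrt(-19349 - 3*(-7 + 8*I)) = sqrt(-19349 + (21 - 24*I)) = sqrt(-19328 - 24*I)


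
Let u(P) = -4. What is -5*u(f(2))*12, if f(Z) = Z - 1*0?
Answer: 240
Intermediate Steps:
f(Z) = Z (f(Z) = Z + 0 = Z)
-5*u(f(2))*12 = -(-20)*12 = -5*(-48) = 240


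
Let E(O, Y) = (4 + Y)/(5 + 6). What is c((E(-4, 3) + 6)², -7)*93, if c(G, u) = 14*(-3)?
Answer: -3906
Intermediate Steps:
E(O, Y) = 4/11 + Y/11 (E(O, Y) = (4 + Y)/11 = (4 + Y)*(1/11) = 4/11 + Y/11)
c(G, u) = -42
c((E(-4, 3) + 6)², -7)*93 = -42*93 = -3906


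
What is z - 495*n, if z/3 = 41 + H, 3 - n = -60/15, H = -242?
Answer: -4068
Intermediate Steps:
n = 7 (n = 3 - (-60)/15 = 3 - 1*(-4) = 3 + 4 = 7)
z = -603 (z = 3*(41 - 242) = 3*(-201) = -603)
z - 495*n = -603 - 495*7 = -603 - 3465 = -4068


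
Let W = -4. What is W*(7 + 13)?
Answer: -80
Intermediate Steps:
W*(7 + 13) = -4*(7 + 13) = -4*20 = -80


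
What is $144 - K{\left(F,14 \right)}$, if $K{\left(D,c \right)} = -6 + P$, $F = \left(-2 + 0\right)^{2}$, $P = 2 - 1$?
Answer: $149$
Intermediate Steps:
$P = 1$
$F = 4$ ($F = \left(-2\right)^{2} = 4$)
$K{\left(D,c \right)} = -5$ ($K{\left(D,c \right)} = -6 + 1 = -5$)
$144 - K{\left(F,14 \right)} = 144 - -5 = 144 + 5 = 149$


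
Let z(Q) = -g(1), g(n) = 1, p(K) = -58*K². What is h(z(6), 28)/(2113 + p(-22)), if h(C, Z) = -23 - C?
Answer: 22/25959 ≈ 0.00084749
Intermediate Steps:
z(Q) = -1 (z(Q) = -1*1 = -1)
h(z(6), 28)/(2113 + p(-22)) = (-23 - 1*(-1))/(2113 - 58*(-22)²) = (-23 + 1)/(2113 - 58*484) = -22/(2113 - 28072) = -22/(-25959) = -22*(-1/25959) = 22/25959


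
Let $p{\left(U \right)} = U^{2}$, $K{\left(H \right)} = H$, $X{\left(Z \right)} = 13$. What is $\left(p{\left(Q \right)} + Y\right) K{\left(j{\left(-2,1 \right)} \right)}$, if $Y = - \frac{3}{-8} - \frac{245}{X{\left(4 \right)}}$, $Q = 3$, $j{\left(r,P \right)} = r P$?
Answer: $\frac{985}{52} \approx 18.942$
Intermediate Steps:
$j{\left(r,P \right)} = P r$
$Y = - \frac{1921}{104}$ ($Y = - \frac{3}{-8} - \frac{245}{13} = \left(-3\right) \left(- \frac{1}{8}\right) - \frac{245}{13} = \frac{3}{8} - \frac{245}{13} = - \frac{1921}{104} \approx -18.471$)
$\left(p{\left(Q \right)} + Y\right) K{\left(j{\left(-2,1 \right)} \right)} = \left(3^{2} - \frac{1921}{104}\right) 1 \left(-2\right) = \left(9 - \frac{1921}{104}\right) \left(-2\right) = \left(- \frac{985}{104}\right) \left(-2\right) = \frac{985}{52}$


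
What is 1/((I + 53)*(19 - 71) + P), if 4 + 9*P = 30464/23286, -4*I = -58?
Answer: -104787/367833710 ≈ -0.00028488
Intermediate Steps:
I = 29/2 (I = -¼*(-58) = 29/2 ≈ 14.500)
P = -31340/104787 (P = -4/9 + (30464/23286)/9 = -4/9 + (30464*(1/23286))/9 = -4/9 + (⅑)*(15232/11643) = -4/9 + 15232/104787 = -31340/104787 ≈ -0.29908)
1/((I + 53)*(19 - 71) + P) = 1/((29/2 + 53)*(19 - 71) - 31340/104787) = 1/((135/2)*(-52) - 31340/104787) = 1/(-3510 - 31340/104787) = 1/(-367833710/104787) = -104787/367833710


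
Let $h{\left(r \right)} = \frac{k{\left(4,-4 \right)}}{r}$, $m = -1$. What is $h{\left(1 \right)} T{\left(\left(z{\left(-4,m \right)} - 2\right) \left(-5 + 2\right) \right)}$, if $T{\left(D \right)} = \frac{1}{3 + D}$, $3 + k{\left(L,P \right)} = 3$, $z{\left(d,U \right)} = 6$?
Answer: $0$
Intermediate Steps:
$k{\left(L,P \right)} = 0$ ($k{\left(L,P \right)} = -3 + 3 = 0$)
$h{\left(r \right)} = 0$ ($h{\left(r \right)} = \frac{0}{r} = 0$)
$h{\left(1 \right)} T{\left(\left(z{\left(-4,m \right)} - 2\right) \left(-5 + 2\right) \right)} = \frac{0}{3 + \left(6 - 2\right) \left(-5 + 2\right)} = \frac{0}{3 + 4 \left(-3\right)} = \frac{0}{3 - 12} = \frac{0}{-9} = 0 \left(- \frac{1}{9}\right) = 0$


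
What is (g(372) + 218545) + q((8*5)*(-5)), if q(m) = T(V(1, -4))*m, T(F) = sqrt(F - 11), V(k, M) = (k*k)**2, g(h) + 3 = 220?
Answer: 218762 - 200*I*sqrt(10) ≈ 2.1876e+5 - 632.46*I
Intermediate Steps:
g(h) = 217 (g(h) = -3 + 220 = 217)
V(k, M) = k**4 (V(k, M) = (k**2)**2 = k**4)
T(F) = sqrt(-11 + F)
q(m) = I*m*sqrt(10) (q(m) = sqrt(-11 + 1**4)*m = sqrt(-11 + 1)*m = sqrt(-10)*m = (I*sqrt(10))*m = I*m*sqrt(10))
(g(372) + 218545) + q((8*5)*(-5)) = (217 + 218545) + I*((8*5)*(-5))*sqrt(10) = 218762 + I*(40*(-5))*sqrt(10) = 218762 + I*(-200)*sqrt(10) = 218762 - 200*I*sqrt(10)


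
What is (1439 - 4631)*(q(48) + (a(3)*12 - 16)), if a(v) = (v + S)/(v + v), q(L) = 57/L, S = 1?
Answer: 43491/2 ≈ 21746.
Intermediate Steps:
a(v) = (1 + v)/(2*v) (a(v) = (v + 1)/(v + v) = (1 + v)/((2*v)) = (1 + v)*(1/(2*v)) = (1 + v)/(2*v))
(1439 - 4631)*(q(48) + (a(3)*12 - 16)) = (1439 - 4631)*(57/48 + (((½)*(1 + 3)/3)*12 - 16)) = -3192*(57*(1/48) + (((½)*(⅓)*4)*12 - 16)) = -3192*(19/16 + ((⅔)*12 - 16)) = -3192*(19/16 + (8 - 16)) = -3192*(19/16 - 8) = -3192*(-109/16) = 43491/2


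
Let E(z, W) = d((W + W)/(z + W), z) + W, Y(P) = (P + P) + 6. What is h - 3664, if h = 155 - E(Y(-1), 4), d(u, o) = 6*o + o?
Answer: -3541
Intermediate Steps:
Y(P) = 6 + 2*P (Y(P) = 2*P + 6 = 6 + 2*P)
d(u, o) = 7*o
E(z, W) = W + 7*z (E(z, W) = 7*z + W = W + 7*z)
h = 123 (h = 155 - (4 + 7*(6 + 2*(-1))) = 155 - (4 + 7*(6 - 2)) = 155 - (4 + 7*4) = 155 - (4 + 28) = 155 - 1*32 = 155 - 32 = 123)
h - 3664 = 123 - 3664 = -3541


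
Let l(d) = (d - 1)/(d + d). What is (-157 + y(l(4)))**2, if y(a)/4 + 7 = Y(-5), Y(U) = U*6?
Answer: 93025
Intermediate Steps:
l(d) = (-1 + d)/(2*d) (l(d) = (-1 + d)/((2*d)) = (-1 + d)*(1/(2*d)) = (-1 + d)/(2*d))
Y(U) = 6*U
y(a) = -148 (y(a) = -28 + 4*(6*(-5)) = -28 + 4*(-30) = -28 - 120 = -148)
(-157 + y(l(4)))**2 = (-157 - 148)**2 = (-305)**2 = 93025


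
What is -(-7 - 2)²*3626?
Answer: -293706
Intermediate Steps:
-(-7 - 2)²*3626 = -(-9)²*3626 = -81*3626 = -1*293706 = -293706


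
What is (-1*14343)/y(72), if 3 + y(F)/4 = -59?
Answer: 14343/248 ≈ 57.835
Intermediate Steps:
y(F) = -248 (y(F) = -12 + 4*(-59) = -12 - 236 = -248)
(-1*14343)/y(72) = -1*14343/(-248) = -14343*(-1/248) = 14343/248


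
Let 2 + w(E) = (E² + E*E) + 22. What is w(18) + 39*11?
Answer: 1097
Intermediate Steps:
w(E) = 20 + 2*E² (w(E) = -2 + ((E² + E*E) + 22) = -2 + ((E² + E²) + 22) = -2 + (2*E² + 22) = -2 + (22 + 2*E²) = 20 + 2*E²)
w(18) + 39*11 = (20 + 2*18²) + 39*11 = (20 + 2*324) + 429 = (20 + 648) + 429 = 668 + 429 = 1097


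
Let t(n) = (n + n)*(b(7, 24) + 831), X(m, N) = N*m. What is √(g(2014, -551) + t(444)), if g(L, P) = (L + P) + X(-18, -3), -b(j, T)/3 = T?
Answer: √675509 ≈ 821.89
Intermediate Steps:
b(j, T) = -3*T
g(L, P) = 54 + L + P (g(L, P) = (L + P) - 3*(-18) = (L + P) + 54 = 54 + L + P)
t(n) = 1518*n (t(n) = (n + n)*(-3*24 + 831) = (2*n)*(-72 + 831) = (2*n)*759 = 1518*n)
√(g(2014, -551) + t(444)) = √((54 + 2014 - 551) + 1518*444) = √(1517 + 673992) = √675509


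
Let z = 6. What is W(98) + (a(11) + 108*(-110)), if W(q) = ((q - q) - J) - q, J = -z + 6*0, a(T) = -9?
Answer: -11981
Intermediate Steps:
J = -6 (J = -1*6 + 6*0 = -6 + 0 = -6)
W(q) = 6 - q (W(q) = ((q - q) - 1*(-6)) - q = (0 + 6) - q = 6 - q)
W(98) + (a(11) + 108*(-110)) = (6 - 1*98) + (-9 + 108*(-110)) = (6 - 98) + (-9 - 11880) = -92 - 11889 = -11981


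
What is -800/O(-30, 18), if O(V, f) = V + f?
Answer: 200/3 ≈ 66.667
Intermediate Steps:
-800/O(-30, 18) = -800/(-30 + 18) = -800/(-12) = -800*(-1/12) = 200/3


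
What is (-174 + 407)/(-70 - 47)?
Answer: -233/117 ≈ -1.9915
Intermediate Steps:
(-174 + 407)/(-70 - 47) = 233/(-117) = 233*(-1/117) = -233/117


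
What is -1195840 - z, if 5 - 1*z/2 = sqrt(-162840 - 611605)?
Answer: -1195850 + 14*I*sqrt(15805) ≈ -1.1959e+6 + 1760.1*I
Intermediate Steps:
z = 10 - 14*I*sqrt(15805) (z = 10 - 2*sqrt(-162840 - 611605) = 10 - 14*I*sqrt(15805) ≈ 10.0 - 1760.1*I)
-1195840 - z = -1195840 - (10 - 14*I*sqrt(15805)) = -1195840 + (-10 + 14*I*sqrt(15805)) = -1195850 + 14*I*sqrt(15805)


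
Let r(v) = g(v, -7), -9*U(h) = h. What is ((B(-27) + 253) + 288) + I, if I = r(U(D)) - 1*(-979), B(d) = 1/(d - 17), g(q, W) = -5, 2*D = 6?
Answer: 66659/44 ≈ 1515.0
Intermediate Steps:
D = 3 (D = (1/2)*6 = 3)
U(h) = -h/9
r(v) = -5
B(d) = 1/(-17 + d)
I = 974 (I = -5 - 1*(-979) = -5 + 979 = 974)
((B(-27) + 253) + 288) + I = ((1/(-17 - 27) + 253) + 288) + 974 = ((1/(-44) + 253) + 288) + 974 = ((-1/44 + 253) + 288) + 974 = (11131/44 + 288) + 974 = 23803/44 + 974 = 66659/44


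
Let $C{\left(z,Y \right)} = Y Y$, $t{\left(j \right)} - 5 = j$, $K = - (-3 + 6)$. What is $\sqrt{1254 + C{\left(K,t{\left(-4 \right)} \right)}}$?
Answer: $\sqrt{1255} \approx 35.426$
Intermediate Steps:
$K = -3$ ($K = \left(-1\right) 3 = -3$)
$t{\left(j \right)} = 5 + j$
$C{\left(z,Y \right)} = Y^{2}$
$\sqrt{1254 + C{\left(K,t{\left(-4 \right)} \right)}} = \sqrt{1254 + \left(5 - 4\right)^{2}} = \sqrt{1254 + 1^{2}} = \sqrt{1254 + 1} = \sqrt{1255}$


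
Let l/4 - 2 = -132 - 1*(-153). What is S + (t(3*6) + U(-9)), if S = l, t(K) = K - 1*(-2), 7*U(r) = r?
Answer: 775/7 ≈ 110.71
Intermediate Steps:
U(r) = r/7
t(K) = 2 + K (t(K) = K + 2 = 2 + K)
l = 92 (l = 8 + 4*(-132 - 1*(-153)) = 8 + 4*(-132 + 153) = 8 + 4*21 = 8 + 84 = 92)
S = 92
S + (t(3*6) + U(-9)) = 92 + ((2 + 3*6) + (⅐)*(-9)) = 92 + ((2 + 18) - 9/7) = 92 + (20 - 9/7) = 92 + 131/7 = 775/7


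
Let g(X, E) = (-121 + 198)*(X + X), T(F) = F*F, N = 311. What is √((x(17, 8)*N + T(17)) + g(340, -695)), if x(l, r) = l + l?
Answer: √63223 ≈ 251.44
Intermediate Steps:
x(l, r) = 2*l
T(F) = F²
g(X, E) = 154*X (g(X, E) = 77*(2*X) = 154*X)
√((x(17, 8)*N + T(17)) + g(340, -695)) = √(((2*17)*311 + 17²) + 154*340) = √((34*311 + 289) + 52360) = √((10574 + 289) + 52360) = √(10863 + 52360) = √63223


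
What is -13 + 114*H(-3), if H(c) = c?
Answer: -355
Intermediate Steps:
-13 + 114*H(-3) = -13 + 114*(-3) = -13 - 342 = -355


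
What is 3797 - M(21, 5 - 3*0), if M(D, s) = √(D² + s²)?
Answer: 3797 - √466 ≈ 3775.4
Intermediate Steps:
3797 - M(21, 5 - 3*0) = 3797 - √(21² + (5 - 3*0)²) = 3797 - √(441 + (5 + 0)²) = 3797 - √(441 + 5²) = 3797 - √(441 + 25) = 3797 - √466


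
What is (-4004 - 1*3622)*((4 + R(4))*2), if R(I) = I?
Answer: -122016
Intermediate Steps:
(-4004 - 1*3622)*((4 + R(4))*2) = (-4004 - 1*3622)*((4 + 4)*2) = (-4004 - 3622)*(8*2) = -7626*16 = -122016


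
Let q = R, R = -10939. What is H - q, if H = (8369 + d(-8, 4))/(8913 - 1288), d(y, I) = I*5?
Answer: 83418264/7625 ≈ 10940.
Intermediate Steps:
d(y, I) = 5*I
H = 8389/7625 (H = (8369 + 5*4)/(8913 - 1288) = (8369 + 20)/7625 = 8389*(1/7625) = 8389/7625 ≈ 1.1002)
q = -10939
H - q = 8389/7625 - 1*(-10939) = 8389/7625 + 10939 = 83418264/7625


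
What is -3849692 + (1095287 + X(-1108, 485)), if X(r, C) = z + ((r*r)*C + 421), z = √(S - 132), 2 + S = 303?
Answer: 592663069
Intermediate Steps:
S = 301 (S = -2 + 303 = 301)
z = 13 (z = √(301 - 132) = √169 = 13)
X(r, C) = 434 + C*r² (X(r, C) = 13 + ((r*r)*C + 421) = 13 + (r²*C + 421) = 13 + (C*r² + 421) = 13 + (421 + C*r²) = 434 + C*r²)
-3849692 + (1095287 + X(-1108, 485)) = -3849692 + (1095287 + (434 + 485*(-1108)²)) = -3849692 + (1095287 + (434 + 485*1227664)) = -3849692 + (1095287 + (434 + 595417040)) = -3849692 + (1095287 + 595417474) = -3849692 + 596512761 = 592663069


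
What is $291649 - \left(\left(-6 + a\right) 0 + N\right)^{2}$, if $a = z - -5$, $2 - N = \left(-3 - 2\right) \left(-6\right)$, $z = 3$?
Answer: $290865$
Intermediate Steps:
$N = -28$ ($N = 2 - \left(-3 - 2\right) \left(-6\right) = 2 - \left(-5\right) \left(-6\right) = 2 - 30 = -28$)
$a = 8$ ($a = 3 - -5 = 3 + 5 = 8$)
$291649 - \left(\left(-6 + a\right) 0 + N\right)^{2} = 291649 - \left(\left(-6 + 8\right) 0 - 28\right)^{2} = 291649 - \left(2 \cdot 0 - 28\right)^{2} = 291649 - \left(0 - 28\right)^{2} = 291649 - \left(-28\right)^{2} = 291649 - 784 = 290865$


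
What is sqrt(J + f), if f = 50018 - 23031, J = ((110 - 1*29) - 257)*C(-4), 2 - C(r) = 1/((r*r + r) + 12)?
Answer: sqrt(239781)/3 ≈ 163.22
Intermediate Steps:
C(r) = 2 - 1/(12 + r + r**2) (C(r) = 2 - 1/((r*r + r) + 12) = 2 - 1/((r**2 + r) + 12) = 2 - 1/((r + r**2) + 12) = 2 - 1/(12 + r + r**2))
J = -1034/3 (J = ((110 - 1*29) - 257)*((23 + 2*(-4) + 2*(-4)**2)/(12 - 4 + (-4)**2)) = ((110 - 29) - 257)*((23 - 8 + 2*16)/(12 - 4 + 16)) = (81 - 257)*((23 - 8 + 32)/24) = -22*47/3 = -176*47/24 = -1034/3 ≈ -344.67)
f = 26987
sqrt(J + f) = sqrt(-1034/3 + 26987) = sqrt(79927/3) = sqrt(239781)/3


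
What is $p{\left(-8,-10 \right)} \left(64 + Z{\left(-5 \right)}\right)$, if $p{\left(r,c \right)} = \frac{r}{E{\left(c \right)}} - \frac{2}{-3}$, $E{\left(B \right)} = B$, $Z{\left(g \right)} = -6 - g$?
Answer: $\frac{462}{5} \approx 92.4$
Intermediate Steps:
$p{\left(r,c \right)} = \frac{2}{3} + \frac{r}{c}$ ($p{\left(r,c \right)} = \frac{r}{c} - \frac{2}{-3} = \frac{r}{c} - - \frac{2}{3} = \frac{r}{c} + \frac{2}{3} = \frac{2}{3} + \frac{r}{c}$)
$p{\left(-8,-10 \right)} \left(64 + Z{\left(-5 \right)}\right) = \left(\frac{2}{3} - \frac{8}{-10}\right) \left(64 - 1\right) = \left(\frac{2}{3} - - \frac{4}{5}\right) \left(64 + \left(-6 + 5\right)\right) = \left(\frac{2}{3} + \frac{4}{5}\right) \left(64 - 1\right) = \frac{22}{15} \cdot 63 = \frac{462}{5}$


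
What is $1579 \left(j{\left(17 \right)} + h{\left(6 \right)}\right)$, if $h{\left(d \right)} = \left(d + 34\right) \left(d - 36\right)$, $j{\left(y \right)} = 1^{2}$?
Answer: $-1893221$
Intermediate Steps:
$j{\left(y \right)} = 1$
$h{\left(d \right)} = \left(-36 + d\right) \left(34 + d\right)$ ($h{\left(d \right)} = \left(34 + d\right) \left(-36 + d\right) = \left(-36 + d\right) \left(34 + d\right)$)
$1579 \left(j{\left(17 \right)} + h{\left(6 \right)}\right) = 1579 \left(1 - \left(1236 - 36\right)\right) = 1579 \left(1 - 1200\right) = 1579 \left(-1199\right) = -1893221$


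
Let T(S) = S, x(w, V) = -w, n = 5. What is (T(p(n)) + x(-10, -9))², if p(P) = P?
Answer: 225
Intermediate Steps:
(T(p(n)) + x(-10, -9))² = (5 - 1*(-10))² = (5 + 10)² = 15² = 225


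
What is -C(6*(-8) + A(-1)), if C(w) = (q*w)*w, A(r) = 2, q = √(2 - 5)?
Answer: -2116*I*√3 ≈ -3665.0*I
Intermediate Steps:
q = I*√3 (q = √(-3) = I*√3 ≈ 1.732*I)
C(w) = I*√3*w² (C(w) = ((I*√3)*w)*w = (I*w*√3)*w = I*√3*w²)
-C(6*(-8) + A(-1)) = -I*√3*(6*(-8) + 2)² = -I*√3*(-48 + 2)² = -I*√3*(-46)² = -I*√3*2116 = -2116*I*√3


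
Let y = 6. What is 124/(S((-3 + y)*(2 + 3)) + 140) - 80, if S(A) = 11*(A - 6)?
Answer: -18996/239 ≈ -79.481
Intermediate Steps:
S(A) = -66 + 11*A (S(A) = 11*(-6 + A) = -66 + 11*A)
124/(S((-3 + y)*(2 + 3)) + 140) - 80 = 124/((-66 + 11*((-3 + 6)*(2 + 3))) + 140) - 80 = 124/((-66 + 11*(3*5)) + 140) - 80 = 124/((-66 + 11*15) + 140) - 80 = 124/((-66 + 165) + 140) - 80 = 124/(99 + 140) - 80 = 124/239 - 80 = -18996/239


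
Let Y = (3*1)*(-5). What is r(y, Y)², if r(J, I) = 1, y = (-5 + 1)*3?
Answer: 1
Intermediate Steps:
Y = -15 (Y = 3*(-5) = -15)
y = -12 (y = -4*3 = -12)
r(y, Y)² = 1² = 1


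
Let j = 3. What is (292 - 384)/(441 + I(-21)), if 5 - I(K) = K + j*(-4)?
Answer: -92/479 ≈ -0.19207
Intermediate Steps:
I(K) = 17 - K (I(K) = 5 - (K + 3*(-4)) = 5 - (K - 12) = 5 - (-12 + K) = 5 + (12 - K) = 17 - K)
(292 - 384)/(441 + I(-21)) = (292 - 384)/(441 + (17 - 1*(-21))) = -92/(441 + (17 + 21)) = -92/(441 + 38) = -92/479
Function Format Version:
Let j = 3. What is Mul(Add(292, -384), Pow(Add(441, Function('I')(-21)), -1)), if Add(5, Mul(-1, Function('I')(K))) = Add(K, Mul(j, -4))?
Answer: Rational(-92, 479) ≈ -0.19207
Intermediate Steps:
Function('I')(K) = Add(17, Mul(-1, K)) (Function('I')(K) = Add(5, Mul(-1, Add(K, Mul(3, -4)))) = Add(5, Mul(-1, Add(K, -12))) = Add(5, Mul(-1, Add(-12, K))) = Add(5, Add(12, Mul(-1, K))) = Add(17, Mul(-1, K)))
Mul(Add(292, -384), Pow(Add(441, Function('I')(-21)), -1)) = Mul(Add(292, -384), Pow(Add(441, Add(17, Mul(-1, -21))), -1)) = Mul(-92, Pow(Add(441, Add(17, 21)), -1)) = Mul(-92, Pow(Add(441, 38), -1)) = Mul(-92, Pow(479, -1)) = Mul(-92, Rational(1, 479)) = Rational(-92, 479)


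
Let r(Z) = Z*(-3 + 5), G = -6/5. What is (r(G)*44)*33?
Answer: -17424/5 ≈ -3484.8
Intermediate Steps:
G = -6/5 (G = -6*⅕ = -6/5 ≈ -1.2000)
r(Z) = 2*Z (r(Z) = Z*2 = 2*Z)
(r(G)*44)*33 = ((2*(-6/5))*44)*33 = -12/5*44*33 = -528/5*33 = -17424/5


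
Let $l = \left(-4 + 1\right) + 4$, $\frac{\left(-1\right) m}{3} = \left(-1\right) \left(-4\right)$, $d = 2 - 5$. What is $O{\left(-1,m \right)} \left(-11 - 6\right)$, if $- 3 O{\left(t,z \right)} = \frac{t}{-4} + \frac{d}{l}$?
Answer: $- \frac{187}{12} \approx -15.583$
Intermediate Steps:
$d = -3$
$m = -12$ ($m = - 3 \left(\left(-1\right) \left(-4\right)\right) = \left(-3\right) 4 = -12$)
$l = 1$ ($l = -3 + 4 = 1$)
$O{\left(t,z \right)} = 1 + \frac{t}{12}$ ($O{\left(t,z \right)} = - \frac{\frac{t}{-4} - \frac{3}{1}}{3} = - \frac{t \left(- \frac{1}{4}\right) - 3}{3} = - \frac{- \frac{t}{4} - 3}{3} = - \frac{-3 - \frac{t}{4}}{3} = 1 + \frac{t}{12}$)
$O{\left(-1,m \right)} \left(-11 - 6\right) = \left(1 + \frac{1}{12} \left(-1\right)\right) \left(-11 - 6\right) = \left(1 - \frac{1}{12}\right) \left(-17\right) = \frac{11}{12} \left(-17\right) = - \frac{187}{12}$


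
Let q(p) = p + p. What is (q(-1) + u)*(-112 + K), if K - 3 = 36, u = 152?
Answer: -10950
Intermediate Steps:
q(p) = 2*p
K = 39 (K = 3 + 36 = 39)
(q(-1) + u)*(-112 + K) = (2*(-1) + 152)*(-112 + 39) = (-2 + 152)*(-73) = 150*(-73) = -10950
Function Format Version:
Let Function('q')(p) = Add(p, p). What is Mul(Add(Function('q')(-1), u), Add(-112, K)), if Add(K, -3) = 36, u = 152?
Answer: -10950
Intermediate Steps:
Function('q')(p) = Mul(2, p)
K = 39 (K = Add(3, 36) = 39)
Mul(Add(Function('q')(-1), u), Add(-112, K)) = Mul(Add(Mul(2, -1), 152), Add(-112, 39)) = Mul(Add(-2, 152), -73) = Mul(150, -73) = -10950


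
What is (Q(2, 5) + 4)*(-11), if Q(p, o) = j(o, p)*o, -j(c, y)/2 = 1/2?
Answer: 11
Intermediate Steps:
j(c, y) = -1 (j(c, y) = -2/2 = -2*½ = -1)
Q(p, o) = -o
(Q(2, 5) + 4)*(-11) = (-1*5 + 4)*(-11) = (-5 + 4)*(-11) = -1*(-11) = 11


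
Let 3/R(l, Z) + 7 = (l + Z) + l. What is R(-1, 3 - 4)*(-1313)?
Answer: 3939/10 ≈ 393.90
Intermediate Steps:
R(l, Z) = 3/(-7 + Z + 2*l) (R(l, Z) = 3/(-7 + ((l + Z) + l)) = 3/(-7 + ((Z + l) + l)) = 3/(-7 + (Z + 2*l)) = 3/(-7 + Z + 2*l))
R(-1, 3 - 4)*(-1313) = (3/(-7 + (3 - 4) + 2*(-1)))*(-1313) = (3/(-7 - 1 - 2))*(-1313) = (3/(-10))*(-1313) = (3*(-1/10))*(-1313) = -3/10*(-1313) = 3939/10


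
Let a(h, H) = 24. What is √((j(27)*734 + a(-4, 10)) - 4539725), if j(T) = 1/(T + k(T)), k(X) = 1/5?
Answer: I*√5247863161/34 ≈ 2130.7*I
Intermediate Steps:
k(X) = ⅕
j(T) = 1/(⅕ + T) (j(T) = 1/(T + ⅕) = 1/(⅕ + T))
√((j(27)*734 + a(-4, 10)) - 4539725) = √(((5/(1 + 5*27))*734 + 24) - 4539725) = √(((5/(1 + 135))*734 + 24) - 4539725) = √(((5/136)*734 + 24) - 4539725) = √((1835/68 + 24) - 4539725) = √(3467/68 - 4539725) = √(-308697833/68) = I*√5247863161/34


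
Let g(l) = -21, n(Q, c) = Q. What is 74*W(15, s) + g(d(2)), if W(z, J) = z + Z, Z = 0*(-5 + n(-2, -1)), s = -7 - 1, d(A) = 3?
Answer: 1089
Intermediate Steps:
s = -8
Z = 0 (Z = 0*(-5 - 2) = 0*(-7) = 0)
W(z, J) = z (W(z, J) = z + 0 = z)
74*W(15, s) + g(d(2)) = 74*15 - 21 = 1110 - 21 = 1089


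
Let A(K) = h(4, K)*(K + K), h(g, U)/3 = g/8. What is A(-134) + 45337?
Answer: 44935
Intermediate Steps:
h(g, U) = 3*g/8 (h(g, U) = 3*(g/8) = 3*g/8)
A(K) = 3*K (A(K) = ((3/8)*4)*(K + K) = 3*(2*K)/2 = 3*K)
A(-134) + 45337 = 3*(-134) + 45337 = -402 + 45337 = 44935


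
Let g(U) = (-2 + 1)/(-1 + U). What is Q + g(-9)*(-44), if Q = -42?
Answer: -232/5 ≈ -46.400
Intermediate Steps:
g(U) = -1/(-1 + U)
Q + g(-9)*(-44) = -42 - 1/(-1 - 9)*(-44) = -42 - 1/(-10)*(-44) = -42 - 1*(-⅒)*(-44) = -42 + (⅒)*(-44) = -42 - 22/5 = -232/5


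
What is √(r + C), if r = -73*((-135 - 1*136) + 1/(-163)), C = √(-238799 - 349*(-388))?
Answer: √(525626426 + 26569*I*√103387)/163 ≈ 140.66 + 1.143*I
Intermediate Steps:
C = I*√103387 (C = √(-238799 + 135412) = √(-103387) = I*√103387 ≈ 321.54*I)
r = 3224702/163 (r = -73*((-135 - 136) - 1/163) = -73*(-271 - 1/163) = -73*(-44174/163) = 3224702/163 ≈ 19783.)
√(r + C) = √(3224702/163 + I*√103387)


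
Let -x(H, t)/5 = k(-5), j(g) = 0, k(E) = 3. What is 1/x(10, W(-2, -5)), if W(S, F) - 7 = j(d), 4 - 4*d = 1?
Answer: -1/15 ≈ -0.066667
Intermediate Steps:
d = ¾ (d = 1 - ¼*1 = 1 - ¼ = ¾ ≈ 0.75000)
W(S, F) = 7 (W(S, F) = 7 + 0 = 7)
x(H, t) = -15 (x(H, t) = -5*3 = -15)
1/x(10, W(-2, -5)) = 1/(-15) = -1/15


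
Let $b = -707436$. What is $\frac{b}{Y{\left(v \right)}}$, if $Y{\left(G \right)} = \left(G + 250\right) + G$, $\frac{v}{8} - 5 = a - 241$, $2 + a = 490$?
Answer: $- \frac{353718}{2141} \approx -165.21$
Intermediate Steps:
$a = 488$ ($a = -2 + 490 = 488$)
$v = 2016$ ($v = 40 + 8 \left(488 - 241\right) = 40 + 8 \cdot 247 = 40 + 1976 = 2016$)
$Y{\left(G \right)} = 250 + 2 G$ ($Y{\left(G \right)} = \left(250 + G\right) + G = 250 + 2 G$)
$\frac{b}{Y{\left(v \right)}} = - \frac{707436}{250 + 2 \cdot 2016} = - \frac{707436}{250 + 4032} = - \frac{707436}{4282} = \left(-707436\right) \frac{1}{4282} = - \frac{353718}{2141}$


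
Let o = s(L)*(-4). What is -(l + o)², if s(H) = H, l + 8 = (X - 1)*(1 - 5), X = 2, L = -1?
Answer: -64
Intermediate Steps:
l = -12 (l = -8 + (2 - 1)*(1 - 5) = -8 + 1*(-4) = -8 - 4 = -12)
o = 4 (o = -1*(-4) = 4)
-(l + o)² = -(-12 + 4)² = -1*(-8)² = -1*64 = -64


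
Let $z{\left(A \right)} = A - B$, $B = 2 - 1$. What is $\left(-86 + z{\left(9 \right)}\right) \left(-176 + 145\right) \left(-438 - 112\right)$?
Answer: $-1329900$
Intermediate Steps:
$B = 1$ ($B = 2 - 1 = 1$)
$z{\left(A \right)} = -1 + A$ ($z{\left(A \right)} = A - 1 = -1 + A$)
$\left(-86 + z{\left(9 \right)}\right) \left(-176 + 145\right) \left(-438 - 112\right) = \left(-86 + \left(-1 + 9\right)\right) \left(-176 + 145\right) \left(-438 - 112\right) = \left(-86 + 8\right) \left(-31\right) \left(-550\right) = \left(-78\right) \left(-31\right) \left(-550\right) = 2418 \left(-550\right) = -1329900$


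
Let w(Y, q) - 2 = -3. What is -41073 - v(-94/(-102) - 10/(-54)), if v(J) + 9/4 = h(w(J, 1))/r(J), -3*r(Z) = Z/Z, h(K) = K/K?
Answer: -164271/4 ≈ -41068.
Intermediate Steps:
w(Y, q) = -1 (w(Y, q) = 2 - 3 = -1)
h(K) = 1
r(Z) = -⅓ (r(Z) = -Z/(3*Z) = -⅓*1 = -⅓)
v(J) = -21/4 (v(J) = -9/4 + 1/(-⅓) = -9/4 + 1*(-3) = -9/4 - 3 = -21/4)
-41073 - v(-94/(-102) - 10/(-54)) = -41073 - 1*(-21/4) = -41073 + 21/4 = -164271/4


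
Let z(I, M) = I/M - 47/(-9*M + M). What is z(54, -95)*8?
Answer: -479/95 ≈ -5.0421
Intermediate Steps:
z(I, M) = 47/(8*M) + I/M (z(I, M) = I/M - 47*(-1/(8*M)) = I/M - (-47)/(8*M) = I/M + 47/(8*M) = 47/(8*M) + I/M)
z(54, -95)*8 = ((47/8 + 54)/(-95))*8 = -1/95*479/8*8 = -479/760*8 = -479/95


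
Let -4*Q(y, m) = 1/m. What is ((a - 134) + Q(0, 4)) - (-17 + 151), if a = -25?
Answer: -4689/16 ≈ -293.06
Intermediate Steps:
Q(y, m) = -1/(4*m)
((a - 134) + Q(0, 4)) - (-17 + 151) = ((-25 - 134) - ¼/4) - (-17 + 151) = (-159 - ¼*¼) - 1*134 = (-159 - 1/16) - 134 = -2545/16 - 134 = -4689/16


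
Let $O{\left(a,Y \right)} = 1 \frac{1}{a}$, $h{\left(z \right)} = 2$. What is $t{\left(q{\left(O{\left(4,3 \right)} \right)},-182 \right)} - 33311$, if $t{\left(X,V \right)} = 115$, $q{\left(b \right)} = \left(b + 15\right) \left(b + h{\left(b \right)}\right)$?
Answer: $-33196$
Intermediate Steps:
$O{\left(a,Y \right)} = \frac{1}{a}$
$q{\left(b \right)} = \left(2 + b\right) \left(15 + b\right)$ ($q{\left(b \right)} = \left(b + 15\right) \left(b + 2\right) = \left(15 + b\right) \left(2 + b\right) = \left(2 + b\right) \left(15 + b\right)$)
$t{\left(q{\left(O{\left(4,3 \right)} \right)},-182 \right)} - 33311 = 115 - 33311 = -33196$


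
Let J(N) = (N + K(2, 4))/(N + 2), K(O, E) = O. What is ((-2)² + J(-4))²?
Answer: 25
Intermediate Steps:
J(N) = 1 (J(N) = (N + 2)/(N + 2) = (2 + N)/(2 + N) = 1)
((-2)² + J(-4))² = ((-2)² + 1)² = (4 + 1)² = 5² = 25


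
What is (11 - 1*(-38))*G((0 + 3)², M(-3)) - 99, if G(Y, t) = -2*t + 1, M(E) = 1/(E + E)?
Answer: -101/3 ≈ -33.667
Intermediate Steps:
M(E) = 1/(2*E)
G(Y, t) = 1 - 2*t
(11 - 1*(-38))*G((0 + 3)², M(-3)) - 99 = (11 - 1*(-38))*(1 - 1/(-3)) - 99 = (11 + 38)*(1 - (-1)/3) - 99 = 49*(1 - 2*(-⅙)) - 99 = 49*(1 + ⅓) - 99 = 49*(4/3) - 99 = 196/3 - 99 = -101/3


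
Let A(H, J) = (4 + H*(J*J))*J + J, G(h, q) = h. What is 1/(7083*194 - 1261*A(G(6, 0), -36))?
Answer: 1/354600378 ≈ 2.8201e-9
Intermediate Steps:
A(H, J) = J + J*(4 + H*J**2) (A(H, J) = (4 + H*J**2)*J + J = J*(4 + H*J**2) + J = J + J*(4 + H*J**2))
1/(7083*194 - 1261*A(G(6, 0), -36)) = 1/(7083*194 - (-45396)*(5 + 6*(-36)**2)) = 1/(1374102 - (-45396)*(5 + 6*1296)) = 1/(1374102 - (-45396)*(5 + 7776)) = 1/(1374102 - (-45396)*7781) = 1/(1374102 - 1261*(-280116)) = 1/(1374102 + 353226276) = 1/354600378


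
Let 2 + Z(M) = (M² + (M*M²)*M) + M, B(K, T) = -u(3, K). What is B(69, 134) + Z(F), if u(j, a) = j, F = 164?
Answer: 723421871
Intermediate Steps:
B(K, T) = -3 (B(K, T) = -1*3 = -3)
Z(M) = -2 + M + M² + M⁴ (Z(M) = -2 + ((M² + (M*M²)*M) + M) = -2 + ((M² + M³*M) + M) = -2 + ((M² + M⁴) + M) = -2 + (M + M² + M⁴) = -2 + M + M² + M⁴)
B(69, 134) + Z(F) = -3 + (-2 + 164 + 164² + 164⁴) = -3 + (-2 + 164 + 26896 + 723394816) = -3 + 723421874 = 723421871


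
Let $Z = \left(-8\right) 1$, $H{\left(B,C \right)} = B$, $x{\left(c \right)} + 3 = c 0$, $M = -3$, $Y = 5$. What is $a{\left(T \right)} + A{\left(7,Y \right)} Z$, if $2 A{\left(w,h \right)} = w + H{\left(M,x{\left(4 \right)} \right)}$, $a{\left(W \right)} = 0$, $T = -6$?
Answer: $-16$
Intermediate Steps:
$x{\left(c \right)} = -3$ ($x{\left(c \right)} = -3 + c 0 = -3 + 0 = -3$)
$A{\left(w,h \right)} = - \frac{3}{2} + \frac{w}{2}$ ($A{\left(w,h \right)} = \frac{w - 3}{2} = \frac{-3 + w}{2} = - \frac{3}{2} + \frac{w}{2}$)
$Z = -8$
$a{\left(T \right)} + A{\left(7,Y \right)} Z = 0 + \left(- \frac{3}{2} + \frac{1}{2} \cdot 7\right) \left(-8\right) = 0 + \left(- \frac{3}{2} + \frac{7}{2}\right) \left(-8\right) = 0 + 2 \left(-8\right) = 0 - 16 = -16$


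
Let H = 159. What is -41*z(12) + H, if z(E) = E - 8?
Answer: -5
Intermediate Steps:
z(E) = -8 + E
-41*z(12) + H = -41*(-8 + 12) + 159 = -41*4 + 159 = -164 + 159 = -5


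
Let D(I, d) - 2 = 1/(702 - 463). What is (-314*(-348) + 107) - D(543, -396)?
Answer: 26141102/239 ≈ 1.0938e+5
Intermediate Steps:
D(I, d) = 479/239 (D(I, d) = 2 + 1/(702 - 463) = 2 + 1/239 = 479/239)
(-314*(-348) + 107) - D(543, -396) = (-314*(-348) + 107) - 1*479/239 = (109272 + 107) - 479/239 = 109379 - 479/239 = 26141102/239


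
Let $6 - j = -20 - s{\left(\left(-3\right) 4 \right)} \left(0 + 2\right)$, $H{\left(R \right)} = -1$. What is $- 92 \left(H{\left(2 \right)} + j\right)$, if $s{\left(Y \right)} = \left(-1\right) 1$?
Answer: $-2116$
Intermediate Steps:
$s{\left(Y \right)} = -1$
$j = 24$ ($j = 6 - \left(-20 - - (0 + 2)\right) = 6 - \left(-20 - \left(-1\right) 2\right) = 6 - \left(-20 - -2\right) = 6 - \left(-20 + 2\right) = 6 - -18 = 6 + 18 = 24$)
$- 92 \left(H{\left(2 \right)} + j\right) = - 92 \left(-1 + 24\right) = \left(-92\right) 23 = -2116$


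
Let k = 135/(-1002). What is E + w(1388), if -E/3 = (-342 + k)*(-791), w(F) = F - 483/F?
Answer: -187870209139/231796 ≈ -8.1050e+5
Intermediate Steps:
k = -45/334 (k = 135*(-1/1002) = -45/334 ≈ -0.13473)
w(F) = F - 483/F
E = -271169829/334 (E = -3*(-342 - 45/334)*(-791) = -(-342819)*(-791)/334 = -3*90389943/334 = -271169829/334 ≈ -8.1189e+5)
E + w(1388) = -271169829/334 + (1388 - 483/1388) = -271169829/334 + 1926061/1388 = -187870209139/231796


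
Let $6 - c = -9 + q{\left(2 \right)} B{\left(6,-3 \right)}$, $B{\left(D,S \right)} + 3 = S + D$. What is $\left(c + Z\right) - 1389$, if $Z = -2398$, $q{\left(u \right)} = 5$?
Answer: $-3772$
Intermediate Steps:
$B{\left(D,S \right)} = -3 + D + S$ ($B{\left(D,S \right)} = -3 + \left(S + D\right) = -3 + \left(D + S\right) = -3 + D + S$)
$c = 15$ ($c = 6 - \left(-9 + 5 \left(-3 + 6 - 3\right)\right) = 6 - \left(-9 + 5 \cdot 0\right) = 6 - \left(-9 + 0\right) = 6 - -9 = 6 + 9 = 15$)
$\left(c + Z\right) - 1389 = \left(15 - 2398\right) - 1389 = -2383 - 1389 = -3772$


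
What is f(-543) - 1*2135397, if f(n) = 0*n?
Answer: -2135397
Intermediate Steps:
f(n) = 0
f(-543) - 1*2135397 = 0 - 1*2135397 = 0 - 2135397 = -2135397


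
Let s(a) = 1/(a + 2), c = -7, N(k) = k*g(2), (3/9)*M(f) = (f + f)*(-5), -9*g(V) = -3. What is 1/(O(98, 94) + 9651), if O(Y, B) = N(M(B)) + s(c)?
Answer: 5/43554 ≈ 0.00011480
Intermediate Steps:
g(V) = ⅓ (g(V) = -⅑*(-3) = ⅓)
M(f) = -30*f (M(f) = 3*((f + f)*(-5)) = 3*((2*f)*(-5)) = 3*(-10*f) = -30*f)
N(k) = k/3 (N(k) = k*(⅓) = k/3)
s(a) = 1/(2 + a)
O(Y, B) = -⅕ - 10*B (O(Y, B) = (-30*B)/3 + 1/(2 - 7) = -10*B + 1/(-5) = -10*B - ⅕ = -⅕ - 10*B)
1/(O(98, 94) + 9651) = 1/((-⅕ - 10*94) + 9651) = 1/((-⅕ - 940) + 9651) = 1/(-4701/5 + 9651) = 1/(43554/5) = 5/43554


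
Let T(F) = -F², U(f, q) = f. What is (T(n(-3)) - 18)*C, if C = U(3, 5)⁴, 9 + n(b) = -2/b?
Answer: -7083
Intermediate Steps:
n(b) = -9 - 2/b
C = 81 (C = 3⁴ = 81)
(T(n(-3)) - 18)*C = (-(-9 - 2/(-3))² - 18)*81 = (-(-9 - 2*(-⅓))² - 18)*81 = (-(-9 + ⅔)² - 18)*81 = (-(-25/3)² - 18)*81 = (-1*625/9 - 18)*81 = (-625/9 - 18)*81 = -787/9*81 = -7083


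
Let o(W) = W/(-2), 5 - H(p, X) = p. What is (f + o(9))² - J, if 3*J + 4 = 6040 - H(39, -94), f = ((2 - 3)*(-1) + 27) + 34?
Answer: 15395/12 ≈ 1282.9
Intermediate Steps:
H(p, X) = 5 - p
o(W) = -W/2 (o(W) = W*(-½) = -W/2)
f = 62 (f = (-1*(-1) + 27) + 34 = (1 + 27) + 34 = 28 + 34 = 62)
J = 6070/3 (J = -4/3 + (6040 - (5 - 1*39))/3 = -4/3 + (6040 - (5 - 39))/3 = -4/3 + (6040 - 1*(-34))/3 = -4/3 + (6040 + 34)/3 = -4/3 + (⅓)*6074 = -4/3 + 6074/3 = 6070/3 ≈ 2023.3)
(f + o(9))² - J = (62 - ½*9)² - 1*6070/3 = (62 - 9/2)² - 6070/3 = (115/2)² - 6070/3 = 13225/4 - 6070/3 = 15395/12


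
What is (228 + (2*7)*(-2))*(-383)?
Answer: -76600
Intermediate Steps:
(228 + (2*7)*(-2))*(-383) = (228 + 14*(-2))*(-383) = (228 - 28)*(-383) = 200*(-383) = -76600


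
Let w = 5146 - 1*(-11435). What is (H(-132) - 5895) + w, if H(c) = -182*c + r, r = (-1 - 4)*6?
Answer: 34680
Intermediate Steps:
r = -30 (r = -5*6 = -30)
H(c) = -30 - 182*c (H(c) = -182*c - 30 = -30 - 182*c)
w = 16581 (w = 5146 + 11435 = 16581)
(H(-132) - 5895) + w = ((-30 - 182*(-132)) - 5895) + 16581 = ((-30 + 24024) - 5895) + 16581 = (23994 - 5895) + 16581 = 18099 + 16581 = 34680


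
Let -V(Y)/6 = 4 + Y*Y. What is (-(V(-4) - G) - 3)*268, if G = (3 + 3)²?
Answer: 41004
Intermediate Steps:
V(Y) = -24 - 6*Y² (V(Y) = -6*(4 + Y*Y) = -6*(4 + Y²) = -24 - 6*Y²)
G = 36 (G = 6² = 36)
(-(V(-4) - G) - 3)*268 = (-((-24 - 6*(-4)²) - 1*36) - 3)*268 = (-((-24 - 6*16) - 36) - 3)*268 = (-((-24 - 96) - 36) - 3)*268 = (-(-120 - 36) - 3)*268 = (-1*(-156) - 3)*268 = (156 - 3)*268 = 153*268 = 41004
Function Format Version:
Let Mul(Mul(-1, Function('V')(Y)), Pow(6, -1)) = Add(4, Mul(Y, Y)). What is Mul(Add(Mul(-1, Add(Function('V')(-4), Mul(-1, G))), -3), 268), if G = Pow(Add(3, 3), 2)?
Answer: 41004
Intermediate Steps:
Function('V')(Y) = Add(-24, Mul(-6, Pow(Y, 2))) (Function('V')(Y) = Mul(-6, Add(4, Mul(Y, Y))) = Mul(-6, Add(4, Pow(Y, 2))) = Add(-24, Mul(-6, Pow(Y, 2))))
G = 36 (G = Pow(6, 2) = 36)
Mul(Add(Mul(-1, Add(Function('V')(-4), Mul(-1, G))), -3), 268) = Mul(Add(Mul(-1, Add(Add(-24, Mul(-6, Pow(-4, 2))), Mul(-1, 36))), -3), 268) = Mul(Add(Mul(-1, Add(Add(-24, Mul(-6, 16)), -36)), -3), 268) = Mul(Add(Mul(-1, Add(Add(-24, -96), -36)), -3), 268) = Mul(Add(Mul(-1, Add(-120, -36)), -3), 268) = Mul(Add(Mul(-1, -156), -3), 268) = Mul(Add(156, -3), 268) = Mul(153, 268) = 41004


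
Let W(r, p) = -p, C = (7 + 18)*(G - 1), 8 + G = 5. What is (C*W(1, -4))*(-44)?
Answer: 17600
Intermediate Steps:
G = -3 (G = -8 + 5 = -3)
C = -100 (C = (7 + 18)*(-3 - 1) = 25*(-4) = -100)
(C*W(1, -4))*(-44) = -(-100)*(-4)*(-44) = -100*4*(-44) = -400*(-44) = 17600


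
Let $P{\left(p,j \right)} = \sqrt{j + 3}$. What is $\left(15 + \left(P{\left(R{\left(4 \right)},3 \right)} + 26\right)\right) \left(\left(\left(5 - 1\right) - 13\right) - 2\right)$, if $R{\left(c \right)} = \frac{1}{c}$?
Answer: $-451 - 11 \sqrt{6} \approx -477.94$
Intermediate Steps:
$P{\left(p,j \right)} = \sqrt{3 + j}$
$\left(15 + \left(P{\left(R{\left(4 \right)},3 \right)} + 26\right)\right) \left(\left(\left(5 - 1\right) - 13\right) - 2\right) = \left(15 + \left(\sqrt{3 + 3} + 26\right)\right) \left(\left(\left(5 - 1\right) - 13\right) - 2\right) = \left(15 + \left(\sqrt{6} + 26\right)\right) \left(\left(\left(5 - 1\right) - 13\right) - 2\right) = \left(15 + \left(26 + \sqrt{6}\right)\right) \left(\left(4 - 13\right) - 2\right) = \left(41 + \sqrt{6}\right) \left(-9 - 2\right) = \left(41 + \sqrt{6}\right) \left(-11\right) = -451 - 11 \sqrt{6}$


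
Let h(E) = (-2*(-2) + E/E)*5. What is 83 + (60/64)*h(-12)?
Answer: 1703/16 ≈ 106.44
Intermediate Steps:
h(E) = 25 (h(E) = (4 + 1)*5 = 5*5 = 25)
83 + (60/64)*h(-12) = 83 + (60/64)*25 = 83 + (60*(1/64))*25 = 83 + (15/16)*25 = 83 + 375/16 = 1703/16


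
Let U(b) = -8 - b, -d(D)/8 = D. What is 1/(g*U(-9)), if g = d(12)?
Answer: -1/96 ≈ -0.010417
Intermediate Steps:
d(D) = -8*D
g = -96 (g = -8*12 = -96)
1/(g*U(-9)) = 1/(-96*(-8 - 1*(-9))) = 1/(-96*(-8 + 9)) = 1/(-96*1) = 1/(-96) = -1/96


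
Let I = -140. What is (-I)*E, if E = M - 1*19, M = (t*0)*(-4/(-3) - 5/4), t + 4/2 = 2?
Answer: -2660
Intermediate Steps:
t = 0 (t = -2 + 2 = 0)
M = 0 (M = (0*0)*(-4/(-3) - 5/4) = 0*(-4*(-⅓) - 5*¼) = 0*(4/3 - 5/4) = 0*(1/12) = 0)
E = -19 (E = 0 - 1*19 = 0 - 19 = -19)
(-I)*E = -1*(-140)*(-19) = 140*(-19) = -2660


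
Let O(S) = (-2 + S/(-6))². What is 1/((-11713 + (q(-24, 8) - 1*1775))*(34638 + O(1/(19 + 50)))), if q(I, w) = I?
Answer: -14283/6685627127014 ≈ -2.1364e-9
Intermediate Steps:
O(S) = (-2 - S/6)² (O(S) = (-2 + S*(-⅙))² = (-2 - S/6)²)
1/((-11713 + (q(-24, 8) - 1*1775))*(34638 + O(1/(19 + 50)))) = 1/((-11713 + (-24 - 1*1775))*(34638 + (12 + 1/(19 + 50))²/36)) = 1/((-11713 + (-24 - 1775))*(34638 + (12 + 1/69)²/36)) = 1/((-11713 - 1799)*(34638 + (12 + 1/69)²/36)) = 1/(-13512*(34638 + (829/69)²/36)) = 1/(-13512*(34638 + (1/36)*(687241/4761))) = 1/(-13512*(34638 + 687241/171396)) = 1/(-13512*5937501889/171396) = 1/(-6685627127014/14283) = -14283/6685627127014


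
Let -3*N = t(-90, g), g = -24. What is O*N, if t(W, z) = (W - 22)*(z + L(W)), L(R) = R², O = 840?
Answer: 253263360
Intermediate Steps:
t(W, z) = (-22 + W)*(z + W²) (t(W, z) = (W - 22)*(z + W²) = (-22 + W)*(z + W²))
N = 301504 (N = -((-90)³ - 22*(-24) - 22*(-90)² - 90*(-24))/3 = -(-729000 + 528 - 22*8100 + 2160)/3 = -(-729000 + 528 - 178200 + 2160)/3 = -⅓*(-904512) = 301504)
O*N = 840*301504 = 253263360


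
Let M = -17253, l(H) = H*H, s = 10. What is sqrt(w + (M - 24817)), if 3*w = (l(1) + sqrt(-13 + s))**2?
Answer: sqrt(-378636 + 6*I*sqrt(3))/3 ≈ 0.0028148 + 205.11*I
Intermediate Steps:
l(H) = H**2
w = (1 + I*sqrt(3))**2/3 (w = (1**2 + sqrt(-13 + 10))**2/3 = (1 + sqrt(-3))**2/3 = (1 + I*sqrt(3))**2/3 ≈ -0.66667 + 1.1547*I)
sqrt(w + (M - 24817)) = sqrt((1 + I*sqrt(3))**2/3 + (-17253 - 24817)) = sqrt((1 + I*sqrt(3))**2/3 - 42070) = sqrt(-42070 + (1 + I*sqrt(3))**2/3)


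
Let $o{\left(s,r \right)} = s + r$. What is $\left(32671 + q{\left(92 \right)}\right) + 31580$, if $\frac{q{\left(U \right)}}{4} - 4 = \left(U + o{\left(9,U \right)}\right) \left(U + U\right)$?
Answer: $206315$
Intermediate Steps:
$o{\left(s,r \right)} = r + s$
$q{\left(U \right)} = 16 + 8 U \left(9 + 2 U\right)$ ($q{\left(U \right)} = 16 + 4 \left(U + \left(U + 9\right)\right) \left(U + U\right) = 16 + 4 \left(U + \left(9 + U\right)\right) 2 U = 16 + 4 \left(9 + 2 U\right) 2 U = 16 + 4 \cdot 2 U \left(9 + 2 U\right) = 16 + 8 U \left(9 + 2 U\right)$)
$\left(32671 + q{\left(92 \right)}\right) + 31580 = \left(32671 + \left(16 + 16 \cdot 92^{2} + 72 \cdot 92\right)\right) + 31580 = \left(32671 + \left(16 + 16 \cdot 8464 + 6624\right)\right) + 31580 = \left(32671 + \left(16 + 135424 + 6624\right)\right) + 31580 = \left(32671 + 142064\right) + 31580 = 174735 + 31580 = 206315$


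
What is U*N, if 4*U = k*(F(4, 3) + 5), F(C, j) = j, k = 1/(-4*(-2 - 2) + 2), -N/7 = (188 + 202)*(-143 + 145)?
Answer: -1820/3 ≈ -606.67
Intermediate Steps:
N = -5460 (N = -7*(188 + 202)*(-143 + 145) = -2730*2 = -7*780 = -5460)
k = 1/18 (k = 1/(-4*(-4) + 2) = 1/(16 + 2) = 1/18 ≈ 0.055556)
U = ⅑ (U = ((3 + 5)/18)/4 = ((1/18)*8)/4 = (¼)*(4/9) = ⅑ ≈ 0.11111)
U*N = (⅑)*(-5460) = -1820/3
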